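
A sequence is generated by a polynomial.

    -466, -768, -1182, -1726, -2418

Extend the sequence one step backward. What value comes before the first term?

-258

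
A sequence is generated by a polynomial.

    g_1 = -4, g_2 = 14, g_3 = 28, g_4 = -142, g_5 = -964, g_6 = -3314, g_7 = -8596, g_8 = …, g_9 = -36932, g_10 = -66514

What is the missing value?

Using the first 7 terms:
First differences: 18  14  -170  -822  -2350  -5282
Second differences: -4  -184  -652  -1528  -2932
Third differences: -180  -468  -876  -1404
Fourth differences: -288  -408  -528
Fifth differences: -120  -120
Constant fifth difference = -120.
Extend forward: -528 − 120 = -648;  -1404 − 648 = -2052;  -2932 − 2052 = -4984;  -5282 − 4984 = -10266;  -8596 − 10266 = -18862

-18862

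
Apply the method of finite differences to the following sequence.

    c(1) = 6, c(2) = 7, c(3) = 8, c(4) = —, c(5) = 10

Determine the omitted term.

9

Using the first 3 terms:
First differences: 1  1
Constant first difference = 1.
Extend forward: 8 + 1 = 9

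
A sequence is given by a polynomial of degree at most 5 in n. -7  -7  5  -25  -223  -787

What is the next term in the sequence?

Δ: 0 , 12 , -30 , -198 , -564
Δ²: 12 , -42 , -168 , -366
Δ³: -54 , -126 , -198
Δ⁴: -72 , -72
Constant fourth difference = -72, so extend:
-198 − 72 = -270;  -366 − 270 = -636;  -564 − 636 = -1200;  -787 − 1200 = -1987

-1987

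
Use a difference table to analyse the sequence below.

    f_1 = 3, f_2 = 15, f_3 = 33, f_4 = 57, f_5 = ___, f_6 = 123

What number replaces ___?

Using the first 4 terms:
Δ: 12, 18, 24
Δ²: 6, 6
Constant second difference = 6.
Extend forward: 24 + 6 = 30;  57 + 30 = 87

87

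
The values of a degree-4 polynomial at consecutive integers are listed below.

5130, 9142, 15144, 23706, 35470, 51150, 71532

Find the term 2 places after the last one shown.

D1: 4012, 6002, 8562, 11764, 15680, 20382
D2: 1990, 2560, 3202, 3916, 4702
D3: 570, 642, 714, 786
D4: 72, 72, 72
Constant fourth difference = 72, so extend:
786 + 72 = 858;  4702 + 858 = 5560;  20382 + 5560 = 25942;  71532 + 25942 = 97474
858 + 72 = 930;  5560 + 930 = 6490;  25942 + 6490 = 32432;  97474 + 32432 = 129906

129906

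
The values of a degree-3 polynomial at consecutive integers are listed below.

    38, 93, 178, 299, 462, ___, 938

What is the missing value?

673

Using the first 5 terms:
Δ: 55  85  121  163
Δ²: 30  36  42
Δ³: 6  6
Constant third difference = 6.
Extend forward: 42 + 6 = 48;  163 + 48 = 211;  462 + 211 = 673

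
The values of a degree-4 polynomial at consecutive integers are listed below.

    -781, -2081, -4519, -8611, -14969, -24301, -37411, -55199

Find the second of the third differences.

Δ: -1300, -2438, -4092, -6358, -9332, -13110, -17788
Δ²: -1138, -1654, -2266, -2974, -3778, -4678
Δ³: -516, -612, -708, -804, -900
Δ⁴: -96, -96, -96, -96

-612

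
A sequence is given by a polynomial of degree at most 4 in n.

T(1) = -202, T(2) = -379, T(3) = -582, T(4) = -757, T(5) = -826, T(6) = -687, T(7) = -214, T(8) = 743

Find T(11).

8378

First differences: -177, -203, -175, -69, 139, 473, 957
Second differences: -26, 28, 106, 208, 334, 484
Third differences: 54, 78, 102, 126, 150
Fourth differences: 24, 24, 24, 24
Constant fourth difference = 24, so extend:
150 + 24 = 174;  484 + 174 = 658;  957 + 658 = 1615;  743 + 1615 = 2358
174 + 24 = 198;  658 + 198 = 856;  1615 + 856 = 2471;  2358 + 2471 = 4829
198 + 24 = 222;  856 + 222 = 1078;  2471 + 1078 = 3549;  4829 + 3549 = 8378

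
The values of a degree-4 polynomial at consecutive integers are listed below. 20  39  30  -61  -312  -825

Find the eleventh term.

-12570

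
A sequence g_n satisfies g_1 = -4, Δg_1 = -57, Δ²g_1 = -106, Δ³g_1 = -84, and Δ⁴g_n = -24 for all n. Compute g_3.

-224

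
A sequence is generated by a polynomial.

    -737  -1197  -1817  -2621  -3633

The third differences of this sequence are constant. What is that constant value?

-24

Δ: -460, -620, -804, -1012
Δ²: -160, -184, -208
Δ³: -24, -24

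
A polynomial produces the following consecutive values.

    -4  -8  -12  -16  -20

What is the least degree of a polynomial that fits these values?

1

D1: -4, -4, -4, -4
The first differences are constant, so the polynomial has degree 1.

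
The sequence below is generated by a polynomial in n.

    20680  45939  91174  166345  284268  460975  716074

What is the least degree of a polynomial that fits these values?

5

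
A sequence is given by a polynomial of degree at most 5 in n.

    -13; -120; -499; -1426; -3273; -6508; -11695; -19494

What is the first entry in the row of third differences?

Δ: -107, -379, -927, -1847, -3235, -5187, -7799
Δ²: -272, -548, -920, -1388, -1952, -2612
Δ³: -276, -372, -468, -564, -660
Δ⁴: -96, -96, -96, -96

-276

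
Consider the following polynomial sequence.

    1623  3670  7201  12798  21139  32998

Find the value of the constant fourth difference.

96

First differences: 2047, 3531, 5597, 8341, 11859
Second differences: 1484, 2066, 2744, 3518
Third differences: 582, 678, 774
Fourth differences: 96, 96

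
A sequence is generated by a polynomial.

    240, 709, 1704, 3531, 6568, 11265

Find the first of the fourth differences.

72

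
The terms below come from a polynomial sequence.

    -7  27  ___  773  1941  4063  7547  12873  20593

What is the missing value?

Using the last 6 terms:
First differences: 1168  2122  3484  5326  7720
Second differences: 954  1362  1842  2394
Third differences: 408  480  552
Fourth differences: 72  72
Constant fourth difference = 72.
Extend backward: 408 − 72 = 336;  954 − 336 = 618;  1168 − 618 = 550;  773 − 550 = 223

223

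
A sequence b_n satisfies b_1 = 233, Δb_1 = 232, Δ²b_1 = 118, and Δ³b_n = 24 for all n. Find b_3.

Build the table forward from the leading diagonal:
Third differences: 24, 24, 24
Second differences: 118, 142, 166
First differences: 232, 350, 492
b: 233, 465, 815

815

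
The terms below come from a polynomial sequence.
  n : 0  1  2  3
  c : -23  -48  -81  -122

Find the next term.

-25  -33  -41
-8  -8
The second differences are constant (-8).
-41 − 8 = -49;  -122 − 49 = -171

-171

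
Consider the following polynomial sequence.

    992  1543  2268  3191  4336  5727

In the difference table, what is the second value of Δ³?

24

Δ: 551, 725, 923, 1145, 1391
Δ²: 174, 198, 222, 246
Δ³: 24, 24, 24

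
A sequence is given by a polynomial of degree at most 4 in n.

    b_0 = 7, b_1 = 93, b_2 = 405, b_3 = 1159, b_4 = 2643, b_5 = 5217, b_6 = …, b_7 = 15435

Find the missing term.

9313

Using the first 6 terms:
Δ: 86, 312, 754, 1484, 2574
Δ²: 226, 442, 730, 1090
Δ³: 216, 288, 360
Δ⁴: 72, 72
Constant fourth difference = 72.
Extend forward: 360 + 72 = 432;  1090 + 432 = 1522;  2574 + 1522 = 4096;  5217 + 4096 = 9313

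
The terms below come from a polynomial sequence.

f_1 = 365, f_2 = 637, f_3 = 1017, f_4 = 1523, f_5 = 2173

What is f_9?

6573

272  380  506  650
108  126  144
18  18
Third differences constant at 18.
144 + 18 = 162;  650 + 162 = 812;  2173 + 812 = 2985
162 + 18 = 180;  812 + 180 = 992;  2985 + 992 = 3977
180 + 18 = 198;  992 + 198 = 1190;  3977 + 1190 = 5167
198 + 18 = 216;  1190 + 216 = 1406;  5167 + 1406 = 6573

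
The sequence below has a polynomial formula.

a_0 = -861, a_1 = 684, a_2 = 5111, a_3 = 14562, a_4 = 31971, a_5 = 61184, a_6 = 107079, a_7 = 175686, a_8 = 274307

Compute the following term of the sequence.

411636

Δ: 1545 , 4427 , 9451 , 17409 , 29213 , 45895 , 68607 , 98621
Δ²: 2882 , 5024 , 7958 , 11804 , 16682 , 22712 , 30014
Δ³: 2142 , 2934 , 3846 , 4878 , 6030 , 7302
Δ⁴: 792 , 912 , 1032 , 1152 , 1272
Δ⁵: 120 , 120 , 120 , 120
Constant fifth difference = 120, so extend:
1272 + 120 = 1392;  7302 + 1392 = 8694;  30014 + 8694 = 38708;  98621 + 38708 = 137329;  274307 + 137329 = 411636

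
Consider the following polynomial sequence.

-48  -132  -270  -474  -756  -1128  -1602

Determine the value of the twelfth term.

-5922

-84, -138, -204, -282, -372, -474
-54, -66, -78, -90, -102
-12, -12, -12, -12
Constant third difference = -12, so extend:
-102 − 12 = -114;  -474 − 114 = -588;  -1602 − 588 = -2190
-114 − 12 = -126;  -588 − 126 = -714;  -2190 − 714 = -2904
-126 − 12 = -138;  -714 − 138 = -852;  -2904 − 852 = -3756
-138 − 12 = -150;  -852 − 150 = -1002;  -3756 − 1002 = -4758
-150 − 12 = -162;  -1002 − 162 = -1164;  -4758 − 1164 = -5922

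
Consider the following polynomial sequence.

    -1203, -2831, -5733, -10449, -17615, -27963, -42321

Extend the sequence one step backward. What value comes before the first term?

Δ: -1628  -2902  -4716  -7166  -10348  -14358
Δ²: -1274  -1814  -2450  -3182  -4010
Δ³: -540  -636  -732  -828
Δ⁴: -96  -96  -96
The fourth differences are constant at -96.
Work back: -540 + 96 = -444;  -1274 + 444 = -830;  -1628 + 830 = -798;  -1203 + 798 = -405

-405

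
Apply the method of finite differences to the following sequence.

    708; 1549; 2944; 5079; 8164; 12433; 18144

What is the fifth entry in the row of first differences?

Δ: 841, 1395, 2135, 3085, 4269, 5711
Δ²: 554, 740, 950, 1184, 1442
Δ³: 186, 210, 234, 258
Δ⁴: 24, 24, 24

4269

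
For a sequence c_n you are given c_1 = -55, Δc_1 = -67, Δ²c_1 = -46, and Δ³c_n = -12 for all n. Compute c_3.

-235

Build the table forward from the leading diagonal:
Δ³: -12, -12, -12
Δ²: -46, -58, -70
Δ: -67, -113, -171
c: -55, -122, -235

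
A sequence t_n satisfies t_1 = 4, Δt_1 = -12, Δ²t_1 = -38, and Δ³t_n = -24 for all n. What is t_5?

Build the table forward from the leading diagonal:
D3: -24, -24, -24, -24, -24
D2: -38, -62, -86, -110, -134
D1: -12, -50, -112, -198, -308
t: 4, -8, -58, -170, -368

-368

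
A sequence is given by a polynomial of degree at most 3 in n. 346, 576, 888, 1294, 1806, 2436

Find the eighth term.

230  312  406  512  630
82  94  106  118
12  12  12
Constant third difference = 12, so extend:
118 + 12 = 130;  630 + 130 = 760;  2436 + 760 = 3196
130 + 12 = 142;  760 + 142 = 902;  3196 + 902 = 4098

4098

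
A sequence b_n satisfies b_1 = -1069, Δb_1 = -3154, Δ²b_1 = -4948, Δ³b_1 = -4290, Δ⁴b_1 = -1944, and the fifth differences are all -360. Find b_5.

-62477

Build the table forward from the leading diagonal:
Fifth differences: -360, -360, -360, -360, -360
Fourth differences: -1944, -2304, -2664, -3024, -3384
Third differences: -4290, -6234, -8538, -11202, -14226
Second differences: -4948, -9238, -15472, -24010, -35212
First differences: -3154, -8102, -17340, -32812, -56822
b: -1069, -4223, -12325, -29665, -62477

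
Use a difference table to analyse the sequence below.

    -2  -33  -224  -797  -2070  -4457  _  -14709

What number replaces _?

Using the first 6 terms:
D1: -31, -191, -573, -1273, -2387
D2: -160, -382, -700, -1114
D3: -222, -318, -414
D4: -96, -96
Constant fourth difference = -96.
Extend forward: -414 − 96 = -510;  -1114 − 510 = -1624;  -2387 − 1624 = -4011;  -4457 − 4011 = -8468

-8468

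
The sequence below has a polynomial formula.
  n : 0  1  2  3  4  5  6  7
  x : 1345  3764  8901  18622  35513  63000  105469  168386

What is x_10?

First differences: 2419  5137  9721  16891  27487  42469  62917
Second differences: 2718  4584  7170  10596  14982  20448
Third differences: 1866  2586  3426  4386  5466
Fourth differences: 720  840  960  1080
Fifth differences: 120  120  120
Constant fifth difference = 120, so extend:
1080 + 120 = 1200;  5466 + 1200 = 6666;  20448 + 6666 = 27114;  62917 + 27114 = 90031;  168386 + 90031 = 258417
1200 + 120 = 1320;  6666 + 1320 = 7986;  27114 + 7986 = 35100;  90031 + 35100 = 125131;  258417 + 125131 = 383548
1320 + 120 = 1440;  7986 + 1440 = 9426;  35100 + 9426 = 44526;  125131 + 44526 = 169657;  383548 + 169657 = 553205

553205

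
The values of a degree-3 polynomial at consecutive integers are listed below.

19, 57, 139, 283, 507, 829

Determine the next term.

D1: 38  82  144  224  322
D2: 44  62  80  98
D3: 18  18  18
Constant third difference = 18, so extend:
98 + 18 = 116;  322 + 116 = 438;  829 + 438 = 1267

1267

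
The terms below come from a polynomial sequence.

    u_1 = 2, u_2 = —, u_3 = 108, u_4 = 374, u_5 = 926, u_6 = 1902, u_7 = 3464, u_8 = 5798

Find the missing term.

14

Using the last 6 terms:
First differences: 266, 552, 976, 1562, 2334
Second differences: 286, 424, 586, 772
Third differences: 138, 162, 186
Fourth differences: 24, 24
Constant fourth difference = 24.
Extend backward: 138 − 24 = 114;  286 − 114 = 172;  266 − 172 = 94;  108 − 94 = 14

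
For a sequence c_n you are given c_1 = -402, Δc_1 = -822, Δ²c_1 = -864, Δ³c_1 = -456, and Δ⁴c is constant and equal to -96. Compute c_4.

-5916

Build the table forward from the leading diagonal:
Fourth differences: -96, -96, -96, -96
Third differences: -456, -552, -648, -744
Second differences: -864, -1320, -1872, -2520
First differences: -822, -1686, -3006, -4878
c: -402, -1224, -2910, -5916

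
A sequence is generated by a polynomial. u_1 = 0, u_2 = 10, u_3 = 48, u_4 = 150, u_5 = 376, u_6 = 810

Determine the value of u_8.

2758

D1: 10, 38, 102, 226, 434
D2: 28, 64, 124, 208
D3: 36, 60, 84
D4: 24, 24
Constant fourth difference = 24, so extend:
84 + 24 = 108;  208 + 108 = 316;  434 + 316 = 750;  810 + 750 = 1560
108 + 24 = 132;  316 + 132 = 448;  750 + 448 = 1198;  1560 + 1198 = 2758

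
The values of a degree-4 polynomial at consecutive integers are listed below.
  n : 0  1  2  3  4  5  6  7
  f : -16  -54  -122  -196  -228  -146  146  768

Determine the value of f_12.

14708

-38  -68  -74  -32  82  292  622
-30  -6  42  114  210  330
24  48  72  96  120
24  24  24  24
The fourth differences are constant (24).
120 + 24 = 144;  330 + 144 = 474;  622 + 474 = 1096;  768 + 1096 = 1864
144 + 24 = 168;  474 + 168 = 642;  1096 + 642 = 1738;  1864 + 1738 = 3602
168 + 24 = 192;  642 + 192 = 834;  1738 + 834 = 2572;  3602 + 2572 = 6174
192 + 24 = 216;  834 + 216 = 1050;  2572 + 1050 = 3622;  6174 + 3622 = 9796
216 + 24 = 240;  1050 + 240 = 1290;  3622 + 1290 = 4912;  9796 + 4912 = 14708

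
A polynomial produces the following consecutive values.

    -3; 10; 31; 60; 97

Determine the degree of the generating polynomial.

13, 21, 29, 37
8, 8, 8
The second differences are constant, so the polynomial has degree 2.

2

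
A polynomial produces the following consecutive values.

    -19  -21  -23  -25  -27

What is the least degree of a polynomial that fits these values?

1

First differences: -2, -2, -2, -2
The first differences are constant, so the polynomial has degree 1.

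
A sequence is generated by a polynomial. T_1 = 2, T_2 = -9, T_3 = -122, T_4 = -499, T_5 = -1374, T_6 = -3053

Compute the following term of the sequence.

First differences: -11  -113  -377  -875  -1679
Second differences: -102  -264  -498  -804
Third differences: -162  -234  -306
Fourth differences: -72  -72
Constant fourth difference = -72, so extend:
-306 − 72 = -378;  -804 − 378 = -1182;  -1679 − 1182 = -2861;  -3053 − 2861 = -5914

-5914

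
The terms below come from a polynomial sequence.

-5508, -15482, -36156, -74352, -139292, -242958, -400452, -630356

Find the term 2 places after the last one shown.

-9974, -20674, -38196, -64940, -103666, -157494, -229904
-10700, -17522, -26744, -38726, -53828, -72410
-6822, -9222, -11982, -15102, -18582
-2400, -2760, -3120, -3480
-360, -360, -360
The fifth differences are constant (-360).
-3480 − 360 = -3840;  -18582 − 3840 = -22422;  -72410 − 22422 = -94832;  -229904 − 94832 = -324736;  -630356 − 324736 = -955092
-3840 − 360 = -4200;  -22422 − 4200 = -26622;  -94832 − 26622 = -121454;  -324736 − 121454 = -446190;  -955092 − 446190 = -1401282

-1401282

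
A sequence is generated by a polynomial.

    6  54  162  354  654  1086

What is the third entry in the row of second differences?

Δ: 48, 108, 192, 300, 432
Δ²: 60, 84, 108, 132
Δ³: 24, 24, 24

108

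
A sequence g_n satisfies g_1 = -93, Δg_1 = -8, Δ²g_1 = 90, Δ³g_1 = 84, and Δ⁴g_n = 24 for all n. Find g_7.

3249

Build the table forward from the leading diagonal:
Fourth differences: 24, 24, 24, 24, 24, 24, 24
Third differences: 84, 108, 132, 156, 180, 204, 228
Second differences: 90, 174, 282, 414, 570, 750, 954
First differences: -8, 82, 256, 538, 952, 1522, 2272
g: -93, -101, -19, 237, 775, 1727, 3249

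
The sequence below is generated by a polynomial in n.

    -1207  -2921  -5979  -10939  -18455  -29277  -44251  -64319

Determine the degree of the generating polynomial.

4

Δ: -1714, -3058, -4960, -7516, -10822, -14974, -20068
Δ²: -1344, -1902, -2556, -3306, -4152, -5094
Δ³: -558, -654, -750, -846, -942
Δ⁴: -96, -96, -96, -96
The fourth differences are constant, so the polynomial has degree 4.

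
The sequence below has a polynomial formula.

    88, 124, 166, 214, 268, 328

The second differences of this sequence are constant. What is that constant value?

6

Δ: 36, 42, 48, 54, 60
Δ²: 6, 6, 6, 6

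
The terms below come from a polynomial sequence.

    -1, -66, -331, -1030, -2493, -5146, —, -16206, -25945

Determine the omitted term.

-9511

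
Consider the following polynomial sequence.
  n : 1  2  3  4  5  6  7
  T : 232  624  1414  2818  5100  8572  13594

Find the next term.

D1: 392, 790, 1404, 2282, 3472, 5022
D2: 398, 614, 878, 1190, 1550
D3: 216, 264, 312, 360
D4: 48, 48, 48
Fourth differences constant at 48.
360 + 48 = 408;  1550 + 408 = 1958;  5022 + 1958 = 6980;  13594 + 6980 = 20574

20574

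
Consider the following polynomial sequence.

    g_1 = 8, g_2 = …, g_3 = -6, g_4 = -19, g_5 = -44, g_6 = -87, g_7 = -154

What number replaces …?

Using the last 5 terms:
-13, -25, -43, -67
-12, -18, -24
-6, -6
Constant third difference = -6.
Extend backward: -12 + 6 = -6;  -13 + 6 = -7;  -6 + 7 = 1

1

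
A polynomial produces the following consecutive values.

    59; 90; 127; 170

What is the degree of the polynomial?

2

Δ: 31, 37, 43
Δ²: 6, 6
The second differences are constant, so the polynomial has degree 2.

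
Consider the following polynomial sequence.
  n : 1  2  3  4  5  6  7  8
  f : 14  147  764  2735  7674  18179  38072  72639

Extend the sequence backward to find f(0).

D1: 133, 617, 1971, 4939, 10505, 19893, 34567
D2: 484, 1354, 2968, 5566, 9388, 14674
D3: 870, 1614, 2598, 3822, 5286
D4: 744, 984, 1224, 1464
D5: 240, 240, 240
The fifth differences are constant at 240.
Work back: 744 − 240 = 504;  870 − 504 = 366;  484 − 366 = 118;  133 − 118 = 15;  14 − 15 = -1

-1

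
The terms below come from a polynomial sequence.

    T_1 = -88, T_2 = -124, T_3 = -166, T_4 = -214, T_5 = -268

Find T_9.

Δ: -36  -42  -48  -54
Δ²: -6  -6  -6
The second differences are constant (-6).
-54 − 6 = -60;  -268 − 60 = -328
-60 − 6 = -66;  -328 − 66 = -394
-66 − 6 = -72;  -394 − 72 = -466
-72 − 6 = -78;  -466 − 78 = -544

-544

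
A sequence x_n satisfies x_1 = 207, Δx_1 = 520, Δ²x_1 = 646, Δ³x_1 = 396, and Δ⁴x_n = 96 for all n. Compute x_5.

Build the table forward from the leading diagonal:
Δ⁴: 96, 96, 96, 96, 96
Δ³: 396, 492, 588, 684, 780
Δ²: 646, 1042, 1534, 2122, 2806
Δ: 520, 1166, 2208, 3742, 5864
x: 207, 727, 1893, 4101, 7843

7843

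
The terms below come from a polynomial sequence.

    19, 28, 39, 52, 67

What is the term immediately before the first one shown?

12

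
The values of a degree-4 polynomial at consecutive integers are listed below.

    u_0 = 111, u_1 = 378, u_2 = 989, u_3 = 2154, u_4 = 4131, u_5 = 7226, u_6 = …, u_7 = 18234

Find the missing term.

11793

Using the first 6 terms:
267  611  1165  1977  3095
344  554  812  1118
210  258  306
48  48
Constant fourth difference = 48.
Extend forward: 306 + 48 = 354;  1118 + 354 = 1472;  3095 + 1472 = 4567;  7226 + 4567 = 11793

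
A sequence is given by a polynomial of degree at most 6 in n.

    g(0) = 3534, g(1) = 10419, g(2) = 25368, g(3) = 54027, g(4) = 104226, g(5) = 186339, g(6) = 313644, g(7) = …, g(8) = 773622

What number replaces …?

Using the first 7 terms:
6885, 14949, 28659, 50199, 82113, 127305
8064, 13710, 21540, 31914, 45192
5646, 7830, 10374, 13278
2184, 2544, 2904
360, 360
Constant fifth difference = 360.
Extend forward: 2904 + 360 = 3264;  13278 + 3264 = 16542;  45192 + 16542 = 61734;  127305 + 61734 = 189039;  313644 + 189039 = 502683

502683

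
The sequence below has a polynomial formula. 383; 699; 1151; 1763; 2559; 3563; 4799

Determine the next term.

First differences: 316  452  612  796  1004  1236
Second differences: 136  160  184  208  232
Third differences: 24  24  24  24
Third differences constant at 24.
232 + 24 = 256;  1236 + 256 = 1492;  4799 + 1492 = 6291

6291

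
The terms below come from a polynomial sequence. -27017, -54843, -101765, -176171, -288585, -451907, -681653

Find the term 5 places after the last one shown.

-3583163

Δ: -27826, -46922, -74406, -112414, -163322, -229746
Δ²: -19096, -27484, -38008, -50908, -66424
Δ³: -8388, -10524, -12900, -15516
Δ⁴: -2136, -2376, -2616
Δ⁵: -240, -240
The fifth differences are constant (-240).
-2616 − 240 = -2856;  -15516 − 2856 = -18372;  -66424 − 18372 = -84796;  -229746 − 84796 = -314542;  -681653 − 314542 = -996195
-2856 − 240 = -3096;  -18372 − 3096 = -21468;  -84796 − 21468 = -106264;  -314542 − 106264 = -420806;  -996195 − 420806 = -1417001
-3096 − 240 = -3336;  -21468 − 3336 = -24804;  -106264 − 24804 = -131068;  -420806 − 131068 = -551874;  -1417001 − 551874 = -1968875
-3336 − 240 = -3576;  -24804 − 3576 = -28380;  -131068 − 28380 = -159448;  -551874 − 159448 = -711322;  -1968875 − 711322 = -2680197
-3576 − 240 = -3816;  -28380 − 3816 = -32196;  -159448 − 32196 = -191644;  -711322 − 191644 = -902966;  -2680197 − 902966 = -3583163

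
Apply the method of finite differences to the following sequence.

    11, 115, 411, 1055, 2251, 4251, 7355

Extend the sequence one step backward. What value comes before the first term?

First differences: 104, 296, 644, 1196, 2000, 3104
Second differences: 192, 348, 552, 804, 1104
Third differences: 156, 204, 252, 300
Fourth differences: 48, 48, 48
The fourth differences are constant at 48.
Work back: 156 − 48 = 108;  192 − 108 = 84;  104 − 84 = 20;  11 − 20 = -9

-9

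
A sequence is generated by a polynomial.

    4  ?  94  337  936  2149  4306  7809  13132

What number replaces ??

21

Using the last 7 terms:
Δ: 243  599  1213  2157  3503  5323
Δ²: 356  614  944  1346  1820
Δ³: 258  330  402  474
Δ⁴: 72  72  72
Constant fourth difference = 72.
Extend backward: 258 − 72 = 186;  356 − 186 = 170;  243 − 170 = 73;  94 − 73 = 21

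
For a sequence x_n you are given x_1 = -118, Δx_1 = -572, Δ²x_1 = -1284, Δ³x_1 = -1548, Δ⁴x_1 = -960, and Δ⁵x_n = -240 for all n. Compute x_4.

-7234

Build the table forward from the leading diagonal:
Fifth differences: -240, -240, -240, -240
Fourth differences: -960, -1200, -1440, -1680
Third differences: -1548, -2508, -3708, -5148
Second differences: -1284, -2832, -5340, -9048
First differences: -572, -1856, -4688, -10028
x: -118, -690, -2546, -7234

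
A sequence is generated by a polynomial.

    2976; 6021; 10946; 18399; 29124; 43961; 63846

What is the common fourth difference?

Δ: 3045, 4925, 7453, 10725, 14837, 19885
Δ²: 1880, 2528, 3272, 4112, 5048
Δ³: 648, 744, 840, 936
Δ⁴: 96, 96, 96

96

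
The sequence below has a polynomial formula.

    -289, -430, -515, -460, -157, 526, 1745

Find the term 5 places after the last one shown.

23020

-141 , -85 , 55 , 303 , 683 , 1219
56 , 140 , 248 , 380 , 536
84 , 108 , 132 , 156
24 , 24 , 24
The fourth differences are constant (24).
156 + 24 = 180;  536 + 180 = 716;  1219 + 716 = 1935;  1745 + 1935 = 3680
180 + 24 = 204;  716 + 204 = 920;  1935 + 920 = 2855;  3680 + 2855 = 6535
204 + 24 = 228;  920 + 228 = 1148;  2855 + 1148 = 4003;  6535 + 4003 = 10538
228 + 24 = 252;  1148 + 252 = 1400;  4003 + 1400 = 5403;  10538 + 5403 = 15941
252 + 24 = 276;  1400 + 276 = 1676;  5403 + 1676 = 7079;  15941 + 7079 = 23020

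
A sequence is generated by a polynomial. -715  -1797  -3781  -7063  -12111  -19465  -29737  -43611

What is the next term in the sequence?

First differences: -1082, -1984, -3282, -5048, -7354, -10272, -13874
Second differences: -902, -1298, -1766, -2306, -2918, -3602
Third differences: -396, -468, -540, -612, -684
Fourth differences: -72, -72, -72, -72
The fourth differences are constant (-72).
-684 − 72 = -756;  -3602 − 756 = -4358;  -13874 − 4358 = -18232;  -43611 − 18232 = -61843

-61843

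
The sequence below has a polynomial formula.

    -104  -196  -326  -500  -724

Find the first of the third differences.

-6

D1: -92, -130, -174, -224
D2: -38, -44, -50
D3: -6, -6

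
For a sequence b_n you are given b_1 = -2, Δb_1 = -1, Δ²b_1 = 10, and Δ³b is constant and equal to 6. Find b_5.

Build the table forward from the leading diagonal:
Third differences: 6, 6, 6, 6, 6
Second differences: 10, 16, 22, 28, 34
First differences: -1, 9, 25, 47, 75
b: -2, -3, 6, 31, 78

78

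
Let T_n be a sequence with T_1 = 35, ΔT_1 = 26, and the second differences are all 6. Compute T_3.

93

Build the table forward from the leading diagonal:
Second differences: 6  6  6
First differences: 26  32  38
T: 35  61  93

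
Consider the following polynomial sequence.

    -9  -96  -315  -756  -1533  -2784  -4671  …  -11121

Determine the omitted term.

-7380

Using the first 7 terms:
First differences: -87  -219  -441  -777  -1251  -1887
Second differences: -132  -222  -336  -474  -636
Third differences: -90  -114  -138  -162
Fourth differences: -24  -24  -24
Constant fourth difference = -24.
Extend forward: -162 − 24 = -186;  -636 − 186 = -822;  -1887 − 822 = -2709;  -4671 − 2709 = -7380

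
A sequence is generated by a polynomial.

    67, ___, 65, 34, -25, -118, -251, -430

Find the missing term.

74

Using the last 6 terms:
D1: -31  -59  -93  -133  -179
D2: -28  -34  -40  -46
D3: -6  -6  -6
Constant third difference = -6.
Extend backward: -28 + 6 = -22;  -31 + 22 = -9;  65 + 9 = 74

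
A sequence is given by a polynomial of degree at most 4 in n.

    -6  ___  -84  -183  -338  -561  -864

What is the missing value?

-29

Using the last 5 terms:
D1: -99  -155  -223  -303
D2: -56  -68  -80
D3: -12  -12
Constant third difference = -12.
Extend backward: -56 + 12 = -44;  -99 + 44 = -55;  -84 + 55 = -29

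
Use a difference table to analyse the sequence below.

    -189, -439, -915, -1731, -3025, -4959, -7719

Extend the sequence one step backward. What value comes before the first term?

-75

First differences: -250, -476, -816, -1294, -1934, -2760
Second differences: -226, -340, -478, -640, -826
Third differences: -114, -138, -162, -186
Fourth differences: -24, -24, -24
The fourth differences are constant at -24.
Work back: -114 + 24 = -90;  -226 + 90 = -136;  -250 + 136 = -114;  -189 + 114 = -75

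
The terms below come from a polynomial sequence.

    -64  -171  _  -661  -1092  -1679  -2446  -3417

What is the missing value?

Using the last 5 terms:
-431, -587, -767, -971
-156, -180, -204
-24, -24
Constant third difference = -24.
Extend backward: -156 + 24 = -132;  -431 + 132 = -299;  -661 + 299 = -362

-362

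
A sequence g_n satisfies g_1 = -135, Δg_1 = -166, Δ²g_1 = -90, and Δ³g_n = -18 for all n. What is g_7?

Build the table forward from the leading diagonal:
Δ³: -18  -18  -18  -18  -18  -18  -18
Δ²: -90  -108  -126  -144  -162  -180  -198
Δ: -166  -256  -364  -490  -634  -796  -976
g: -135  -301  -557  -921  -1411  -2045  -2841

-2841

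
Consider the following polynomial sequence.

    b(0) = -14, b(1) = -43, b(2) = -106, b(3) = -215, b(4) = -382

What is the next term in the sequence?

-29  -63  -109  -167
-34  -46  -58
-12  -12
The third differences are constant (-12).
-58 − 12 = -70;  -167 − 70 = -237;  -382 − 237 = -619

-619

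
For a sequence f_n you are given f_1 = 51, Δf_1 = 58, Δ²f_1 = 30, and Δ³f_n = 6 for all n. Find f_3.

197

Build the table forward from the leading diagonal:
D3: 6  6  6
D2: 30  36  42
D1: 58  88  124
f: 51  109  197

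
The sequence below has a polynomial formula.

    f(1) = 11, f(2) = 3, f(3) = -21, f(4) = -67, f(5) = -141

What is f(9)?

-837

First differences: -8, -24, -46, -74
Second differences: -16, -22, -28
Third differences: -6, -6
Third differences constant at -6.
-28 − 6 = -34;  -74 − 34 = -108;  -141 − 108 = -249
-34 − 6 = -40;  -108 − 40 = -148;  -249 − 148 = -397
-40 − 6 = -46;  -148 − 46 = -194;  -397 − 194 = -591
-46 − 6 = -52;  -194 − 52 = -246;  -591 − 246 = -837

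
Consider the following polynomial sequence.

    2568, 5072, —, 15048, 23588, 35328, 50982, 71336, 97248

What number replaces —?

9066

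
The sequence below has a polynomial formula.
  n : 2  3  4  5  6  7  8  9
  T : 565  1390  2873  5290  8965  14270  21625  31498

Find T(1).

170

Δ: 825  1483  2417  3675  5305  7355  9873
Δ²: 658  934  1258  1630  2050  2518
Δ³: 276  324  372  420  468
Δ⁴: 48  48  48  48
The fourth differences are constant at 48.
Work back: 276 − 48 = 228;  658 − 228 = 430;  825 − 430 = 395;  565 − 395 = 170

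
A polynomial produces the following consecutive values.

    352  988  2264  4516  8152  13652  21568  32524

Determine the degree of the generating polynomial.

D1: 636, 1276, 2252, 3636, 5500, 7916, 10956
D2: 640, 976, 1384, 1864, 2416, 3040
D3: 336, 408, 480, 552, 624
D4: 72, 72, 72, 72
The fourth differences are constant, so the polynomial has degree 4.

4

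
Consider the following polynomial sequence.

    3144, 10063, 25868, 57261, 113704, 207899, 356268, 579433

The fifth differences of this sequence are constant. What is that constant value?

480

First differences: 6919, 15805, 31393, 56443, 94195, 148369, 223165
Second differences: 8886, 15588, 25050, 37752, 54174, 74796
Third differences: 6702, 9462, 12702, 16422, 20622
Fourth differences: 2760, 3240, 3720, 4200
Fifth differences: 480, 480, 480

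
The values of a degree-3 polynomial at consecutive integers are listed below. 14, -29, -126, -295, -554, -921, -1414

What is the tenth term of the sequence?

D1: -43, -97, -169, -259, -367, -493
D2: -54, -72, -90, -108, -126
D3: -18, -18, -18, -18
Constant third difference = -18, so extend:
-126 − 18 = -144;  -493 − 144 = -637;  -1414 − 637 = -2051
-144 − 18 = -162;  -637 − 162 = -799;  -2051 − 799 = -2850
-162 − 18 = -180;  -799 − 180 = -979;  -2850 − 979 = -3829

-3829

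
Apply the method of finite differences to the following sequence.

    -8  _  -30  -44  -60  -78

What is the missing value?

Using the last 4 terms:
D1: -14, -16, -18
D2: -2, -2
Constant second difference = -2.
Extend backward: -14 + 2 = -12;  -30 + 12 = -18

-18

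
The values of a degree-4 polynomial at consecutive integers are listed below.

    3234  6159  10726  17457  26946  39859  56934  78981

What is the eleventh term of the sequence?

184134

First differences: 2925, 4567, 6731, 9489, 12913, 17075, 22047
Second differences: 1642, 2164, 2758, 3424, 4162, 4972
Third differences: 522, 594, 666, 738, 810
Fourth differences: 72, 72, 72, 72
Fourth differences constant at 72.
810 + 72 = 882;  4972 + 882 = 5854;  22047 + 5854 = 27901;  78981 + 27901 = 106882
882 + 72 = 954;  5854 + 954 = 6808;  27901 + 6808 = 34709;  106882 + 34709 = 141591
954 + 72 = 1026;  6808 + 1026 = 7834;  34709 + 7834 = 42543;  141591 + 42543 = 184134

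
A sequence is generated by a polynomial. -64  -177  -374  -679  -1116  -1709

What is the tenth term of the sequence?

-113, -197, -305, -437, -593
-84, -108, -132, -156
-24, -24, -24
The third differences are constant (-24).
-156 − 24 = -180;  -593 − 180 = -773;  -1709 − 773 = -2482
-180 − 24 = -204;  -773 − 204 = -977;  -2482 − 977 = -3459
-204 − 24 = -228;  -977 − 228 = -1205;  -3459 − 1205 = -4664
-228 − 24 = -252;  -1205 − 252 = -1457;  -4664 − 1457 = -6121

-6121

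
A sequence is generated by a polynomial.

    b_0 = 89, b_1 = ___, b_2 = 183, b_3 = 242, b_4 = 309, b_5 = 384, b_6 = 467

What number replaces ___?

Using the last 5 terms:
First differences: 59, 67, 75, 83
Second differences: 8, 8, 8
Constant second difference = 8.
Extend backward: 59 − 8 = 51;  183 − 51 = 132

132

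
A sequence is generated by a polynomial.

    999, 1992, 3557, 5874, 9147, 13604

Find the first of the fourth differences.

First differences: 993, 1565, 2317, 3273, 4457
Second differences: 572, 752, 956, 1184
Third differences: 180, 204, 228
Fourth differences: 24, 24

24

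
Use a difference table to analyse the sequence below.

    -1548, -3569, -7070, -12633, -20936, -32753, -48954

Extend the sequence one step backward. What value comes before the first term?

Δ: -2021  -3501  -5563  -8303  -11817  -16201
Δ²: -1480  -2062  -2740  -3514  -4384
Δ³: -582  -678  -774  -870
Δ⁴: -96  -96  -96
The fourth differences are constant at -96.
Work back: -582 + 96 = -486;  -1480 + 486 = -994;  -2021 + 994 = -1027;  -1548 + 1027 = -521

-521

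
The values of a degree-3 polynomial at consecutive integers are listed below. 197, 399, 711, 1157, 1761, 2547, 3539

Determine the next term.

202, 312, 446, 604, 786, 992
110, 134, 158, 182, 206
24, 24, 24, 24
The third differences are constant (24).
206 + 24 = 230;  992 + 230 = 1222;  3539 + 1222 = 4761

4761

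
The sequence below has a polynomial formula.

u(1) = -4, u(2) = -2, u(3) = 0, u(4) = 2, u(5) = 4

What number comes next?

6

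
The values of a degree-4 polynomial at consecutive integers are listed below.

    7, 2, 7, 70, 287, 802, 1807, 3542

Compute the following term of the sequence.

First differences: -5, 5, 63, 217, 515, 1005, 1735
Second differences: 10, 58, 154, 298, 490, 730
Third differences: 48, 96, 144, 192, 240
Fourth differences: 48, 48, 48, 48
Constant fourth difference = 48, so extend:
240 + 48 = 288;  730 + 288 = 1018;  1735 + 1018 = 2753;  3542 + 2753 = 6295

6295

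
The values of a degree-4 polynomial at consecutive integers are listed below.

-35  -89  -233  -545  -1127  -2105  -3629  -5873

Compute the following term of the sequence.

-9035

Δ: -54  -144  -312  -582  -978  -1524  -2244
Δ²: -90  -168  -270  -396  -546  -720
Δ³: -78  -102  -126  -150  -174
Δ⁴: -24  -24  -24  -24
Constant fourth difference = -24, so extend:
-174 − 24 = -198;  -720 − 198 = -918;  -2244 − 918 = -3162;  -5873 − 3162 = -9035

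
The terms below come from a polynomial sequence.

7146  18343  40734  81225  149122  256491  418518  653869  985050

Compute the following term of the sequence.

1438767

Δ: 11197 , 22391 , 40491 , 67897 , 107369 , 162027 , 235351 , 331181
Δ²: 11194 , 18100 , 27406 , 39472 , 54658 , 73324 , 95830
Δ³: 6906 , 9306 , 12066 , 15186 , 18666 , 22506
Δ⁴: 2400 , 2760 , 3120 , 3480 , 3840
Δ⁵: 360 , 360 , 360 , 360
Fifth differences constant at 360.
3840 + 360 = 4200;  22506 + 4200 = 26706;  95830 + 26706 = 122536;  331181 + 122536 = 453717;  985050 + 453717 = 1438767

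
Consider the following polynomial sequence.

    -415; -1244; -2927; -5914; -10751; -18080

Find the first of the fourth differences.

-96

First differences: -829, -1683, -2987, -4837, -7329
Second differences: -854, -1304, -1850, -2492
Third differences: -450, -546, -642
Fourth differences: -96, -96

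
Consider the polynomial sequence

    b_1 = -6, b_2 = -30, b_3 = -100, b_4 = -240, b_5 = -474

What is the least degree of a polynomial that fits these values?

-24, -70, -140, -234
-46, -70, -94
-24, -24
The third differences are constant, so the polynomial has degree 3.

3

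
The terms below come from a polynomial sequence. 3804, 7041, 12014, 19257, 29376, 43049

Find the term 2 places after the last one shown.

First differences: 3237  4973  7243  10119  13673
Second differences: 1736  2270  2876  3554
Third differences: 534  606  678
Fourth differences: 72  72
Constant fourth difference = 72, so extend:
678 + 72 = 750;  3554 + 750 = 4304;  13673 + 4304 = 17977;  43049 + 17977 = 61026
750 + 72 = 822;  4304 + 822 = 5126;  17977 + 5126 = 23103;  61026 + 23103 = 84129

84129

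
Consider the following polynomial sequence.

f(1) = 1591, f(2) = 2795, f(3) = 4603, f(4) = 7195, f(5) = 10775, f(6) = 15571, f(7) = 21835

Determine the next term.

1204, 1808, 2592, 3580, 4796, 6264
604, 784, 988, 1216, 1468
180, 204, 228, 252
24, 24, 24
Fourth differences constant at 24.
252 + 24 = 276;  1468 + 276 = 1744;  6264 + 1744 = 8008;  21835 + 8008 = 29843

29843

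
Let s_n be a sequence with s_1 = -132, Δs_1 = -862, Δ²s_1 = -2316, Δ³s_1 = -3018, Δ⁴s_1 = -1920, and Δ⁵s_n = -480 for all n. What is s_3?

Build the table forward from the leading diagonal:
Fifth differences: -480  -480  -480
Fourth differences: -1920  -2400  -2880
Third differences: -3018  -4938  -7338
Second differences: -2316  -5334  -10272
First differences: -862  -3178  -8512
s: -132  -994  -4172

-4172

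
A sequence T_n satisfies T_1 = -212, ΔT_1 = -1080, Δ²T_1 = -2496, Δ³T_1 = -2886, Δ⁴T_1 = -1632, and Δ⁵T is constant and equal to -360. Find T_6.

-67952

Build the table forward from the leading diagonal:
D5: -360  -360  -360  -360  -360  -360
D4: -1632  -1992  -2352  -2712  -3072  -3432
D3: -2886  -4518  -6510  -8862  -11574  -14646
D2: -2496  -5382  -9900  -16410  -25272  -36846
D1: -1080  -3576  -8958  -18858  -35268  -60540
T: -212  -1292  -4868  -13826  -32684  -67952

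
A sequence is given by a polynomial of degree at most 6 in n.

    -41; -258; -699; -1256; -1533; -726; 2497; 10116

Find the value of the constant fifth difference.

120

Δ: -217, -441, -557, -277, 807, 3223, 7619
Δ²: -224, -116, 280, 1084, 2416, 4396
Δ³: 108, 396, 804, 1332, 1980
Δ⁴: 288, 408, 528, 648
Δ⁵: 120, 120, 120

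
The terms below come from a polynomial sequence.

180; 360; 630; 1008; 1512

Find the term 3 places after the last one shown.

3960

First differences: 180 , 270 , 378 , 504
Second differences: 90 , 108 , 126
Third differences: 18 , 18
The third differences are constant (18).
126 + 18 = 144;  504 + 144 = 648;  1512 + 648 = 2160
144 + 18 = 162;  648 + 162 = 810;  2160 + 810 = 2970
162 + 18 = 180;  810 + 180 = 990;  2970 + 990 = 3960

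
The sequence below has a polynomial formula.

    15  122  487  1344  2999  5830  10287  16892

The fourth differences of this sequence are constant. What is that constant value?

72

Δ: 107, 365, 857, 1655, 2831, 4457, 6605
Δ²: 258, 492, 798, 1176, 1626, 2148
Δ³: 234, 306, 378, 450, 522
Δ⁴: 72, 72, 72, 72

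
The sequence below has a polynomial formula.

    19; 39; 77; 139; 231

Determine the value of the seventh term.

529

20, 38, 62, 92
18, 24, 30
6, 6
Third differences constant at 6.
30 + 6 = 36;  92 + 36 = 128;  231 + 128 = 359
36 + 6 = 42;  128 + 42 = 170;  359 + 170 = 529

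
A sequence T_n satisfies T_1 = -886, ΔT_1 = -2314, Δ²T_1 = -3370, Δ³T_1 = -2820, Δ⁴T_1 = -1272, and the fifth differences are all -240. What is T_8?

Build the table forward from the leading diagonal:
Fifth differences: -240  -240  -240  -240  -240  -240  -240  -240
Fourth differences: -1272  -1512  -1752  -1992  -2232  -2472  -2712  -2952
Third differences: -2820  -4092  -5604  -7356  -9348  -11580  -14052  -16764
Second differences: -3370  -6190  -10282  -15886  -23242  -32590  -44170  -58222
First differences: -2314  -5684  -11874  -22156  -38042  -61284  -93874  -138044
T: -886  -3200  -8884  -20758  -42914  -80956  -142240  -236114

-236114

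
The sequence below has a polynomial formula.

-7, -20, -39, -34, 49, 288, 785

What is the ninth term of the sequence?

3081

-13 , -19 , 5 , 83 , 239 , 497
-6 , 24 , 78 , 156 , 258
30 , 54 , 78 , 102
24 , 24 , 24
Constant fourth difference = 24, so extend:
102 + 24 = 126;  258 + 126 = 384;  497 + 384 = 881;  785 + 881 = 1666
126 + 24 = 150;  384 + 150 = 534;  881 + 534 = 1415;  1666 + 1415 = 3081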